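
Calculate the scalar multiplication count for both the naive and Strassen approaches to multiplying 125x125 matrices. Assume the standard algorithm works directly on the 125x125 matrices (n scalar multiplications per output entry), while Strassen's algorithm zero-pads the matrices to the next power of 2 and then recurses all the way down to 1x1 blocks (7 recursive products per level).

Matrix multiplication for 125x125 matrices:

Strassen's algorithm requires power-of-2 dimensions. Pad 125x125 to 128x128 (next power of 2).

Standard algorithm: 125^3 = 1953125 multiplications
Strassen's algorithm: 7^(log2(128)) = 7^7 = 823543 multiplications
Savings: 1953125 - 823543 = 1129582 multiplications

Standard: 1953125 multiplications (125^3). Strassen: 823543 multiplications (7^7, after padding to 128x128). Strassen reduces 8 recursive multiplications to 7 at each level.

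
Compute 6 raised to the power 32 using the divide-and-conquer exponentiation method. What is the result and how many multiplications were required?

Computing 6^32 by squaring (build up from 6^1; each line after the first costs one multiplication):

6^1 = 6
6^2 = (6^1)^2 = 6^2 = 36
6^4 = (6^2)^2 = 36^2 = 1296
6^8 = (6^4)^2 = 1296^2 = 1679616
6^16 = (6^8)^2 = 1679616^2 = 2821109907456
6^32 = (6^16)^2 = 2821109907456^2 = 7958661109946400884391936

Result: 7958661109946400884391936
Multiplications needed: 5 (5 lines after 6^1)

6^32 = 7958661109946400884391936. Using exponentiation by squaring, this requires 5 multiplications. The key idea: if the exponent is even, square the half-power; if odd, multiply by the base once.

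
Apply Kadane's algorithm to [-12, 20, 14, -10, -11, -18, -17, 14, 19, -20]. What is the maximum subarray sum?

Using Kadane's algorithm on [-12, 20, 14, -10, -11, -18, -17, 14, 19, -20]:

Scanning through the array:
Position 1 (value 20): max_ending_here = 20, max_so_far = 20
Position 2 (value 14): max_ending_here = 34, max_so_far = 34
Position 3 (value -10): max_ending_here = 24, max_so_far = 34
Position 4 (value -11): max_ending_here = 13, max_so_far = 34
Position 5 (value -18): max_ending_here = -5, max_so_far = 34
Position 6 (value -17): max_ending_here = -17, max_so_far = 34
Position 7 (value 14): max_ending_here = 14, max_so_far = 34
Position 8 (value 19): max_ending_here = 33, max_so_far = 34
Position 9 (value -20): max_ending_here = 13, max_so_far = 34

Maximum subarray: [20, 14]
Maximum sum: 34

The maximum subarray is [20, 14] with sum 34. This subarray runs from index 1 to index 2.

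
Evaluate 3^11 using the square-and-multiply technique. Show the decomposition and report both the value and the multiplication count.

Computing 3^11 by squaring (build up from 3^1; each line after the first costs one multiplication):

3^1 = 3
3^2 = (3^1)^2 = 3^2 = 9
3^4 = (3^2)^2 = 9^2 = 81
3^5 = 3 * 3^4 = 3 * 81 = 243
3^10 = (3^5)^2 = 243^2 = 59049
3^11 = 3 * 3^10 = 3 * 59049 = 177147

Result: 177147
Multiplications needed: 5 (5 lines after 3^1)

3^11 = 177147. Using exponentiation by squaring, this requires 5 multiplications. The key idea: if the exponent is even, square the half-power; if odd, multiply by the base once.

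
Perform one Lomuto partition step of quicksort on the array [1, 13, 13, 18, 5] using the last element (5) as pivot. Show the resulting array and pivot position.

Lomuto partition with pivot = 5:

Initial array: [1, 13, 13, 18, 5]

arr[0]=1 <= 5: swap with position 0, array becomes [1, 13, 13, 18, 5]
arr[1]=13 > 5: no swap
arr[2]=13 > 5: no swap
arr[3]=18 > 5: no swap

Place pivot at position 1: [1, 5, 13, 18, 13]
Pivot position: 1

After partitioning with pivot 5, the array becomes [1, 5, 13, 18, 13]. The pivot is placed at index 1. All elements to the left of the pivot are <= 5, and all elements to the right are > 5.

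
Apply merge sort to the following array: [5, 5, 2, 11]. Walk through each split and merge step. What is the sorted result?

Merge sort trace:

Split: [5, 5, 2, 11] -> [5, 5] and [2, 11]
  Split: [5, 5] -> [5] and [5]
  Merge: [5] + [5] -> [5, 5]
  Split: [2, 11] -> [2] and [11]
  Merge: [2] + [11] -> [2, 11]
Merge: [5, 5] + [2, 11] -> [2, 5, 5, 11]

Final sorted array: [2, 5, 5, 11]

The merge sort proceeds by recursively splitting the array and merging sorted halves.
After all merges, the sorted array is [2, 5, 5, 11].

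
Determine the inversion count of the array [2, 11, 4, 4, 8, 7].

Finding inversions in [2, 11, 4, 4, 8, 7]:

(1, 2): arr[1]=11 > arr[2]=4
(1, 3): arr[1]=11 > arr[3]=4
(1, 4): arr[1]=11 > arr[4]=8
(1, 5): arr[1]=11 > arr[5]=7
(4, 5): arr[4]=8 > arr[5]=7

Total inversions: 5

The array has 5 inversion(s): (1,2), (1,3), (1,4), (1,5), (4,5). Each pair (i,j) satisfies i < j and arr[i] > arr[j].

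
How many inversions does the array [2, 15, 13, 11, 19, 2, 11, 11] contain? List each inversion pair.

Finding inversions in [2, 15, 13, 11, 19, 2, 11, 11]:

(1, 2): arr[1]=15 > arr[2]=13
(1, 3): arr[1]=15 > arr[3]=11
(1, 5): arr[1]=15 > arr[5]=2
(1, 6): arr[1]=15 > arr[6]=11
(1, 7): arr[1]=15 > arr[7]=11
(2, 3): arr[2]=13 > arr[3]=11
(2, 5): arr[2]=13 > arr[5]=2
(2, 6): arr[2]=13 > arr[6]=11
(2, 7): arr[2]=13 > arr[7]=11
(3, 5): arr[3]=11 > arr[5]=2
(4, 5): arr[4]=19 > arr[5]=2
(4, 6): arr[4]=19 > arr[6]=11
(4, 7): arr[4]=19 > arr[7]=11

Total inversions: 13

The array has 13 inversion(s): (1,2), (1,3), (1,5), (1,6), (1,7), (2,3), (2,5), (2,6), (2,7), (3,5), (4,5), (4,6), (4,7). Each pair (i,j) satisfies i < j and arr[i] > arr[j].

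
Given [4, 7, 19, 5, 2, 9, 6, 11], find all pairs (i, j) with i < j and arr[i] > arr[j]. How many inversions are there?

Finding inversions in [4, 7, 19, 5, 2, 9, 6, 11]:

(0, 4): arr[0]=4 > arr[4]=2
(1, 3): arr[1]=7 > arr[3]=5
(1, 4): arr[1]=7 > arr[4]=2
(1, 6): arr[1]=7 > arr[6]=6
(2, 3): arr[2]=19 > arr[3]=5
(2, 4): arr[2]=19 > arr[4]=2
(2, 5): arr[2]=19 > arr[5]=9
(2, 6): arr[2]=19 > arr[6]=6
(2, 7): arr[2]=19 > arr[7]=11
(3, 4): arr[3]=5 > arr[4]=2
(5, 6): arr[5]=9 > arr[6]=6

Total inversions: 11

The array has 11 inversion(s): (0,4), (1,3), (1,4), (1,6), (2,3), (2,4), (2,5), (2,6), (2,7), (3,4), (5,6). Each pair (i,j) satisfies i < j and arr[i] > arr[j].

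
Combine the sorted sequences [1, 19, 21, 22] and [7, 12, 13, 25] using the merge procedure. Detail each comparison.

Merging process:

Compare 1 vs 7: take 1 from left. Merged: [1]
Compare 19 vs 7: take 7 from right. Merged: [1, 7]
Compare 19 vs 12: take 12 from right. Merged: [1, 7, 12]
Compare 19 vs 13: take 13 from right. Merged: [1, 7, 12, 13]
Compare 19 vs 25: take 19 from left. Merged: [1, 7, 12, 13, 19]
Compare 21 vs 25: take 21 from left. Merged: [1, 7, 12, 13, 19, 21]
Compare 22 vs 25: take 22 from left. Merged: [1, 7, 12, 13, 19, 21, 22]
Append remaining from right: [25]. Merged: [1, 7, 12, 13, 19, 21, 22, 25]

Final merged array: [1, 7, 12, 13, 19, 21, 22, 25]
Total comparisons: 7

The merged array is [1, 7, 12, 13, 19, 21, 22, 25], requiring 7 comparisons. The merge step runs in O(n) time where n is the total number of elements.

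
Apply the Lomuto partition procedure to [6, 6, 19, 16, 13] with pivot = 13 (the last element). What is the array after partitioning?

Lomuto partition with pivot = 13:

Initial array: [6, 6, 19, 16, 13]

arr[0]=6 <= 13: swap with position 0, array becomes [6, 6, 19, 16, 13]
arr[1]=6 <= 13: swap with position 1, array becomes [6, 6, 19, 16, 13]
arr[2]=19 > 13: no swap
arr[3]=16 > 13: no swap

Place pivot at position 2: [6, 6, 13, 16, 19]
Pivot position: 2

After partitioning with pivot 13, the array becomes [6, 6, 13, 16, 19]. The pivot is placed at index 2. All elements to the left of the pivot are <= 13, and all elements to the right are > 13.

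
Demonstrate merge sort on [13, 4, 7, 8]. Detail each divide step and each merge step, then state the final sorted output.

Merge sort trace:

Split: [13, 4, 7, 8] -> [13, 4] and [7, 8]
  Split: [13, 4] -> [13] and [4]
  Merge: [13] + [4] -> [4, 13]
  Split: [7, 8] -> [7] and [8]
  Merge: [7] + [8] -> [7, 8]
Merge: [4, 13] + [7, 8] -> [4, 7, 8, 13]

Final sorted array: [4, 7, 8, 13]

The merge sort proceeds by recursively splitting the array and merging sorted halves.
After all merges, the sorted array is [4, 7, 8, 13].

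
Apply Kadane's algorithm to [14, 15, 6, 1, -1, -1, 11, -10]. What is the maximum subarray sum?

Using Kadane's algorithm on [14, 15, 6, 1, -1, -1, 11, -10]:

Scanning through the array:
Position 1 (value 15): max_ending_here = 29, max_so_far = 29
Position 2 (value 6): max_ending_here = 35, max_so_far = 35
Position 3 (value 1): max_ending_here = 36, max_so_far = 36
Position 4 (value -1): max_ending_here = 35, max_so_far = 36
Position 5 (value -1): max_ending_here = 34, max_so_far = 36
Position 6 (value 11): max_ending_here = 45, max_so_far = 45
Position 7 (value -10): max_ending_here = 35, max_so_far = 45

Maximum subarray: [14, 15, 6, 1, -1, -1, 11]
Maximum sum: 45

The maximum subarray is [14, 15, 6, 1, -1, -1, 11] with sum 45. This subarray runs from index 0 to index 6.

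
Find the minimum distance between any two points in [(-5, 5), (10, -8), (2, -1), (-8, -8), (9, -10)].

Computing all pairwise distances among 5 points:

d((-5, 5), (10, -8)) = 19.8494
d((-5, 5), (2, -1)) = 9.2195
d((-5, 5), (-8, -8)) = 13.3417
d((-5, 5), (9, -10)) = 20.5183
d((10, -8), (2, -1)) = 10.6301
d((10, -8), (-8, -8)) = 18.0
d((10, -8), (9, -10)) = 2.2361 <-- minimum
d((2, -1), (-8, -8)) = 12.2066
d((2, -1), (9, -10)) = 11.4018
d((-8, -8), (9, -10)) = 17.1172

Closest pair: (10, -8) and (9, -10) with distance 2.2361

The closest pair is (10, -8) and (9, -10) with Euclidean distance 2.2361. For 5 points, brute-force pairwise comparison is shown above. For large n, the divide-and-conquer algorithm (sort by x, recurse on halves, check the dividing strip) achieves O(n log n).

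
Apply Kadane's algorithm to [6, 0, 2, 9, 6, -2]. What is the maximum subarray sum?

Using Kadane's algorithm on [6, 0, 2, 9, 6, -2]:

Scanning through the array:
Position 1 (value 0): max_ending_here = 6, max_so_far = 6
Position 2 (value 2): max_ending_here = 8, max_so_far = 8
Position 3 (value 9): max_ending_here = 17, max_so_far = 17
Position 4 (value 6): max_ending_here = 23, max_so_far = 23
Position 5 (value -2): max_ending_here = 21, max_so_far = 23

Maximum subarray: [6, 0, 2, 9, 6]
Maximum sum: 23

The maximum subarray is [6, 0, 2, 9, 6] with sum 23. This subarray runs from index 0 to index 4.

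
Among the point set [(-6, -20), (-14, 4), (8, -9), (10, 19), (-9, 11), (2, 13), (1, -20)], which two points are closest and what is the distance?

Computing all pairwise distances among 7 points:

d((-6, -20), (-14, 4)) = 25.2982
d((-6, -20), (8, -9)) = 17.8045
d((-6, -20), (10, 19)) = 42.1545
d((-6, -20), (-9, 11)) = 31.1448
d((-6, -20), (2, 13)) = 33.9559
d((-6, -20), (1, -20)) = 7.0 <-- minimum
d((-14, 4), (8, -9)) = 25.5539
d((-14, 4), (10, 19)) = 28.3019
d((-14, 4), (-9, 11)) = 8.6023
d((-14, 4), (2, 13)) = 18.3576
d((-14, 4), (1, -20)) = 28.3019
d((8, -9), (10, 19)) = 28.0713
d((8, -9), (-9, 11)) = 26.2488
d((8, -9), (2, 13)) = 22.8035
d((8, -9), (1, -20)) = 13.0384
d((10, 19), (-9, 11)) = 20.6155
d((10, 19), (2, 13)) = 10.0
d((10, 19), (1, -20)) = 40.025
d((-9, 11), (2, 13)) = 11.1803
d((-9, 11), (1, -20)) = 32.573
d((2, 13), (1, -20)) = 33.0151

Closest pair: (-6, -20) and (1, -20) with distance 7.0

The closest pair is (-6, -20) and (1, -20) with Euclidean distance 7.0. For 7 points, brute-force pairwise comparison is shown above. For large n, the divide-and-conquer algorithm (sort by x, recurse on halves, check the dividing strip) achieves O(n log n).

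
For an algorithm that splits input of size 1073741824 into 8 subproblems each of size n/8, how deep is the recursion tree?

For divide and conquer with division factor 8:

Problem sizes at each level:
Level 0: 1073741824
Level 1: 134217728
Level 2: 16777216
Level 3: 2097152
Level 4: 262144
Level 5: 32768
Level 6: 4096
Level 7: 512
Level 8: 64
Level 9: 8
Level 10: 1

The root is level 0 and the size-1 base case is level 10 (the tree spans levels 0 through 10, i.e. 11 levels counting the root), so the depth is the number of divisions: log_8(1073741824) = 10

The recursion tree depth is log_8(1073741824) = 10. At each level, the problem size is divided by 8, so it takes 10 divisions to reduce to a base case of size 1. The algorithm makes 8 recursive calls at each level.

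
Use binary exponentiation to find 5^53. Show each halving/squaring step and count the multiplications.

Computing 5^53 by squaring (build up from 5^1; each line after the first costs one multiplication):

5^1 = 5
5^2 = (5^1)^2 = 5^2 = 25
5^3 = 5 * 5^2 = 5 * 25 = 125
5^6 = (5^3)^2 = 125^2 = 15625
5^12 = (5^6)^2 = 15625^2 = 244140625
5^13 = 5 * 5^12 = 5 * 244140625 = 1220703125
5^26 = (5^13)^2 = 1220703125^2 = 1490116119384765625
5^52 = (5^26)^2 = 1490116119384765625^2 = 2220446049250313080847263336181640625
5^53 = 5 * 5^52 = 5 * 2220446049250313080847263336181640625 = 11102230246251565404236316680908203125

Result: 11102230246251565404236316680908203125
Multiplications needed: 8 (8 lines after 5^1)

5^53 = 11102230246251565404236316680908203125. Using exponentiation by squaring, this requires 8 multiplications. The key idea: if the exponent is even, square the half-power; if odd, multiply by the base once.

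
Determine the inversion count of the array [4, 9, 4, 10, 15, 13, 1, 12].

Finding inversions in [4, 9, 4, 10, 15, 13, 1, 12]:

(0, 6): arr[0]=4 > arr[6]=1
(1, 2): arr[1]=9 > arr[2]=4
(1, 6): arr[1]=9 > arr[6]=1
(2, 6): arr[2]=4 > arr[6]=1
(3, 6): arr[3]=10 > arr[6]=1
(4, 5): arr[4]=15 > arr[5]=13
(4, 6): arr[4]=15 > arr[6]=1
(4, 7): arr[4]=15 > arr[7]=12
(5, 6): arr[5]=13 > arr[6]=1
(5, 7): arr[5]=13 > arr[7]=12

Total inversions: 10

The array has 10 inversion(s): (0,6), (1,2), (1,6), (2,6), (3,6), (4,5), (4,6), (4,7), (5,6), (5,7). Each pair (i,j) satisfies i < j and arr[i] > arr[j].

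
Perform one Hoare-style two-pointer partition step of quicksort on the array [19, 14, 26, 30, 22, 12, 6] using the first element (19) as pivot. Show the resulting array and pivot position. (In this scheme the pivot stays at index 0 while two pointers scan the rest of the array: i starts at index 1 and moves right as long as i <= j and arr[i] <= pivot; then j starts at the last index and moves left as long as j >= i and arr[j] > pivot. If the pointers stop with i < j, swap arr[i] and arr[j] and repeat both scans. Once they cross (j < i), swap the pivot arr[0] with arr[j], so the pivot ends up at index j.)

Hoare-style two-pointer partition with pivot = 19:

Initial array: [19, 14, 26, 30, 22, 12, 6]

Pointers start at i = 1, j = 6.
i stops at index 2 (arr[2]=26 > 19), j stops at index 6 (arr[6]=6 <= 19): swap arr[2] and arr[6], array becomes [19, 14, 6, 30, 22, 12, 26]
i stops at index 3 (arr[3]=30 > 19), j stops at index 5 (arr[5]=12 <= 19): swap arr[3] and arr[5], array becomes [19, 14, 6, 12, 22, 30, 26]
i ends at 4, j ends at 3: the pointers have crossed (j < i), so scanning stops.

Swap pivot arr[0] with arr[3] to place pivot at position 3: [12, 14, 6, 19, 22, 30, 26]
Pivot position: 3

After partitioning with pivot 19, the array becomes [12, 14, 6, 19, 22, 30, 26]. The pivot is placed at index 3. All elements to the left of the pivot are <= 19, and all elements to the right are > 19.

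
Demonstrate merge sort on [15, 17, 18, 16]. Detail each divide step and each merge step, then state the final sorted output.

Merge sort trace:

Split: [15, 17, 18, 16] -> [15, 17] and [18, 16]
  Split: [15, 17] -> [15] and [17]
  Merge: [15] + [17] -> [15, 17]
  Split: [18, 16] -> [18] and [16]
  Merge: [18] + [16] -> [16, 18]
Merge: [15, 17] + [16, 18] -> [15, 16, 17, 18]

Final sorted array: [15, 16, 17, 18]

The merge sort proceeds by recursively splitting the array and merging sorted halves.
After all merges, the sorted array is [15, 16, 17, 18].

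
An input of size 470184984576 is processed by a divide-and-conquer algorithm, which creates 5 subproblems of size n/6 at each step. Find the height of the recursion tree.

For divide and conquer with division factor 6:

Problem sizes at each level:
Level 0: 470184984576
Level 1: 78364164096
Level 2: 13060694016
Level 3: 2176782336
Level 4: 362797056
Level 5: 60466176
Level 6: 10077696
Level 7: 1679616
Level 8: 279936
Level 9: 46656
Level 10: 7776
Level 11: 1296
Level 12: 216
Level 13: 36
Level 14: 6
Level 15: 1

The root is level 0 and the size-1 base case is level 15 (the tree spans levels 0 through 15, i.e. 16 levels counting the root), so the depth is the number of divisions: log_6(470184984576) = 15

The recursion tree depth is log_6(470184984576) = 15. At each level, the problem size is divided by 6, so it takes 15 divisions to reduce to a base case of size 1. The algorithm makes 5 recursive calls at each level.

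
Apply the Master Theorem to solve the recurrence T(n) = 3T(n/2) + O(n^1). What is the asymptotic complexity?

Master Theorem for T(n) = 3T(n/2) + O(n^1):

a = 3, b = 2, c = 1
log_b(a) = log_2(3) = 1.5850

Case 1: c = 1 < log_2(3) = 1.5850
T(n) = O(n^(log_2 3))

For T(n) = 3T(n/2) + O(n^1): log_2(3) = 1.5850. This is Case 1 of the Master Theorem (c < log_b(a), work dominated by leaves), giving O(n^(log_2 3)).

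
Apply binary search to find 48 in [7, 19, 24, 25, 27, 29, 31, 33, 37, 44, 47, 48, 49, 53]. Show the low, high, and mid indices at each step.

Binary search for 48 in [7, 19, 24, 25, 27, 29, 31, 33, 37, 44, 47, 48, 49, 53]:

lo=0, hi=13, mid=6, arr[mid]=31 -> 31 < 48, search right half
lo=7, hi=13, mid=10, arr[mid]=47 -> 47 < 48, search right half
lo=11, hi=13, mid=12, arr[mid]=49 -> 49 > 48, search left half
lo=11, hi=11, mid=11, arr[mid]=48 -> Found target at index 11!

Binary search finds 48 at index 11 after 4 comparisons. The search repeatedly halves the search space by comparing with the middle element.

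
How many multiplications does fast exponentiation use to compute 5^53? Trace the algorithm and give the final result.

Computing 5^53 by squaring (build up from 5^1; each line after the first costs one multiplication):

5^1 = 5
5^2 = (5^1)^2 = 5^2 = 25
5^3 = 5 * 5^2 = 5 * 25 = 125
5^6 = (5^3)^2 = 125^2 = 15625
5^12 = (5^6)^2 = 15625^2 = 244140625
5^13 = 5 * 5^12 = 5 * 244140625 = 1220703125
5^26 = (5^13)^2 = 1220703125^2 = 1490116119384765625
5^52 = (5^26)^2 = 1490116119384765625^2 = 2220446049250313080847263336181640625
5^53 = 5 * 5^52 = 5 * 2220446049250313080847263336181640625 = 11102230246251565404236316680908203125

Result: 11102230246251565404236316680908203125
Multiplications needed: 8 (8 lines after 5^1)

5^53 = 11102230246251565404236316680908203125. Using exponentiation by squaring, this requires 8 multiplications. The key idea: if the exponent is even, square the half-power; if odd, multiply by the base once.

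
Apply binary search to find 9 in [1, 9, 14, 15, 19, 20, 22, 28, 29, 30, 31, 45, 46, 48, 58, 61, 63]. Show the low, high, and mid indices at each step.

Binary search for 9 in [1, 9, 14, 15, 19, 20, 22, 28, 29, 30, 31, 45, 46, 48, 58, 61, 63]:

lo=0, hi=16, mid=8, arr[mid]=29 -> 29 > 9, search left half
lo=0, hi=7, mid=3, arr[mid]=15 -> 15 > 9, search left half
lo=0, hi=2, mid=1, arr[mid]=9 -> Found target at index 1!

Binary search finds 9 at index 1 after 3 comparisons. The search repeatedly halves the search space by comparing with the middle element.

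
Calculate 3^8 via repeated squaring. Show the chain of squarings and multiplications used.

Computing 3^8 by squaring (build up from 3^1; each line after the first costs one multiplication):

3^1 = 3
3^2 = (3^1)^2 = 3^2 = 9
3^4 = (3^2)^2 = 9^2 = 81
3^8 = (3^4)^2 = 81^2 = 6561

Result: 6561
Multiplications needed: 3 (3 lines after 3^1)

3^8 = 6561. Using exponentiation by squaring, this requires 3 multiplications. The key idea: if the exponent is even, square the half-power; if odd, multiply by the base once.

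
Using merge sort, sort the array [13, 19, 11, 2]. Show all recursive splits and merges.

Merge sort trace:

Split: [13, 19, 11, 2] -> [13, 19] and [11, 2]
  Split: [13, 19] -> [13] and [19]
  Merge: [13] + [19] -> [13, 19]
  Split: [11, 2] -> [11] and [2]
  Merge: [11] + [2] -> [2, 11]
Merge: [13, 19] + [2, 11] -> [2, 11, 13, 19]

Final sorted array: [2, 11, 13, 19]

The merge sort proceeds by recursively splitting the array and merging sorted halves.
After all merges, the sorted array is [2, 11, 13, 19].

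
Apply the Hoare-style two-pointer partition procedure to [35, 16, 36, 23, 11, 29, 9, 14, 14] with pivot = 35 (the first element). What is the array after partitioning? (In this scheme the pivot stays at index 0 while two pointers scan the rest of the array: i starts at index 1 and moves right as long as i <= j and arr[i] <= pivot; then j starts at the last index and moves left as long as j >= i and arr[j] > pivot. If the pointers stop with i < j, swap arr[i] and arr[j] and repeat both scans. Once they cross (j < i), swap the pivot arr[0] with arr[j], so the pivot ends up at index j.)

Hoare-style two-pointer partition with pivot = 35:

Initial array: [35, 16, 36, 23, 11, 29, 9, 14, 14]

Pointers start at i = 1, j = 8.
i stops at index 2 (arr[2]=36 > 35), j stops at index 8 (arr[8]=14 <= 35): swap arr[2] and arr[8], array becomes [35, 16, 14, 23, 11, 29, 9, 14, 36]
i ends at 8, j ends at 7: the pointers have crossed (j < i), so scanning stops.

Swap pivot arr[0] with arr[7] to place pivot at position 7: [14, 16, 14, 23, 11, 29, 9, 35, 36]
Pivot position: 7

After partitioning with pivot 35, the array becomes [14, 16, 14, 23, 11, 29, 9, 35, 36]. The pivot is placed at index 7. All elements to the left of the pivot are <= 35, and all elements to the right are > 35.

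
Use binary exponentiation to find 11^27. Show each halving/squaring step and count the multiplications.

Computing 11^27 by squaring (build up from 11^1; each line after the first costs one multiplication):

11^1 = 11
11^2 = (11^1)^2 = 11^2 = 121
11^3 = 11 * 11^2 = 11 * 121 = 1331
11^6 = (11^3)^2 = 1331^2 = 1771561
11^12 = (11^6)^2 = 1771561^2 = 3138428376721
11^13 = 11 * 11^12 = 11 * 3138428376721 = 34522712143931
11^26 = (11^13)^2 = 34522712143931^2 = 1191817653772720942460132761
11^27 = 11 * 11^26 = 11 * 1191817653772720942460132761 = 13109994191499930367061460371

Result: 13109994191499930367061460371
Multiplications needed: 7 (7 lines after 11^1)

11^27 = 13109994191499930367061460371. Using exponentiation by squaring, this requires 7 multiplications. The key idea: if the exponent is even, square the half-power; if odd, multiply by the base once.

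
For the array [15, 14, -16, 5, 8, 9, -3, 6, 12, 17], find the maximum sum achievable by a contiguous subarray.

Using Kadane's algorithm on [15, 14, -16, 5, 8, 9, -3, 6, 12, 17]:

Scanning through the array:
Position 1 (value 14): max_ending_here = 29, max_so_far = 29
Position 2 (value -16): max_ending_here = 13, max_so_far = 29
Position 3 (value 5): max_ending_here = 18, max_so_far = 29
Position 4 (value 8): max_ending_here = 26, max_so_far = 29
Position 5 (value 9): max_ending_here = 35, max_so_far = 35
Position 6 (value -3): max_ending_here = 32, max_so_far = 35
Position 7 (value 6): max_ending_here = 38, max_so_far = 38
Position 8 (value 12): max_ending_here = 50, max_so_far = 50
Position 9 (value 17): max_ending_here = 67, max_so_far = 67

Maximum subarray: [15, 14, -16, 5, 8, 9, -3, 6, 12, 17]
Maximum sum: 67

The maximum subarray is [15, 14, -16, 5, 8, 9, -3, 6, 12, 17] with sum 67. This subarray runs from index 0 to index 9.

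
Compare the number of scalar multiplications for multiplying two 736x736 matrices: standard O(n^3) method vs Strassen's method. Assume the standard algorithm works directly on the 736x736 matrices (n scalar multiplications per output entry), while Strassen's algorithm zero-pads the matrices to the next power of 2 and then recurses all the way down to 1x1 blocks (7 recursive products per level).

Matrix multiplication for 736x736 matrices:

Strassen's algorithm requires power-of-2 dimensions. Pad 736x736 to 1024x1024 (next power of 2).

Standard algorithm: 736^3 = 398688256 multiplications
Strassen's algorithm: 7^(log2(1024)) = 7^10 = 282475249 multiplications
Savings: 398688256 - 282475249 = 116213007 multiplications

Standard: 398688256 multiplications (736^3). Strassen: 282475249 multiplications (7^10, after padding to 1024x1024). Strassen reduces 8 recursive multiplications to 7 at each level.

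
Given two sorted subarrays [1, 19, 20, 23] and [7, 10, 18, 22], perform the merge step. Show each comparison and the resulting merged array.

Merging process:

Compare 1 vs 7: take 1 from left. Merged: [1]
Compare 19 vs 7: take 7 from right. Merged: [1, 7]
Compare 19 vs 10: take 10 from right. Merged: [1, 7, 10]
Compare 19 vs 18: take 18 from right. Merged: [1, 7, 10, 18]
Compare 19 vs 22: take 19 from left. Merged: [1, 7, 10, 18, 19]
Compare 20 vs 22: take 20 from left. Merged: [1, 7, 10, 18, 19, 20]
Compare 23 vs 22: take 22 from right. Merged: [1, 7, 10, 18, 19, 20, 22]
Append remaining from left: [23]. Merged: [1, 7, 10, 18, 19, 20, 22, 23]

Final merged array: [1, 7, 10, 18, 19, 20, 22, 23]
Total comparisons: 7

The merged array is [1, 7, 10, 18, 19, 20, 22, 23], requiring 7 comparisons. The merge step runs in O(n) time where n is the total number of elements.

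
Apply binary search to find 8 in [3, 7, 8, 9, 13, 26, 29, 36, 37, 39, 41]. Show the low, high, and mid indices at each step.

Binary search for 8 in [3, 7, 8, 9, 13, 26, 29, 36, 37, 39, 41]:

lo=0, hi=10, mid=5, arr[mid]=26 -> 26 > 8, search left half
lo=0, hi=4, mid=2, arr[mid]=8 -> Found target at index 2!

Binary search finds 8 at index 2 after 2 comparisons. The search repeatedly halves the search space by comparing with the middle element.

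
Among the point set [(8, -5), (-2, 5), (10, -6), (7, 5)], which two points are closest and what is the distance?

Computing all pairwise distances among 4 points:

d((8, -5), (-2, 5)) = 14.1421
d((8, -5), (10, -6)) = 2.2361 <-- minimum
d((8, -5), (7, 5)) = 10.0499
d((-2, 5), (10, -6)) = 16.2788
d((-2, 5), (7, 5)) = 9.0
d((10, -6), (7, 5)) = 11.4018

Closest pair: (8, -5) and (10, -6) with distance 2.2361

The closest pair is (8, -5) and (10, -6) with Euclidean distance 2.2361. For 4 points, brute-force pairwise comparison is shown above. For large n, the divide-and-conquer algorithm (sort by x, recurse on halves, check the dividing strip) achieves O(n log n).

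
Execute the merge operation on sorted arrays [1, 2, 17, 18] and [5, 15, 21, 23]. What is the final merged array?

Merging process:

Compare 1 vs 5: take 1 from left. Merged: [1]
Compare 2 vs 5: take 2 from left. Merged: [1, 2]
Compare 17 vs 5: take 5 from right. Merged: [1, 2, 5]
Compare 17 vs 15: take 15 from right. Merged: [1, 2, 5, 15]
Compare 17 vs 21: take 17 from left. Merged: [1, 2, 5, 15, 17]
Compare 18 vs 21: take 18 from left. Merged: [1, 2, 5, 15, 17, 18]
Append remaining from right: [21, 23]. Merged: [1, 2, 5, 15, 17, 18, 21, 23]

Final merged array: [1, 2, 5, 15, 17, 18, 21, 23]
Total comparisons: 6

The merged array is [1, 2, 5, 15, 17, 18, 21, 23], requiring 6 comparisons. The merge step runs in O(n) time where n is the total number of elements.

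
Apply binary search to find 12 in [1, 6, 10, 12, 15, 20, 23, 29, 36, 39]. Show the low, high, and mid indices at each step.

Binary search for 12 in [1, 6, 10, 12, 15, 20, 23, 29, 36, 39]:

lo=0, hi=9, mid=4, arr[mid]=15 -> 15 > 12, search left half
lo=0, hi=3, mid=1, arr[mid]=6 -> 6 < 12, search right half
lo=2, hi=3, mid=2, arr[mid]=10 -> 10 < 12, search right half
lo=3, hi=3, mid=3, arr[mid]=12 -> Found target at index 3!

Binary search finds 12 at index 3 after 4 comparisons. The search repeatedly halves the search space by comparing with the middle element.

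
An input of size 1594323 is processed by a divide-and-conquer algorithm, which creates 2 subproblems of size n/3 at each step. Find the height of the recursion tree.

For divide and conquer with division factor 3:

Problem sizes at each level:
Level 0: 1594323
Level 1: 531441
Level 2: 177147
Level 3: 59049
Level 4: 19683
Level 5: 6561
Level 6: 2187
Level 7: 729
Level 8: 243
Level 9: 81
Level 10: 27
Level 11: 9
Level 12: 3
Level 13: 1

The root is level 0 and the size-1 base case is level 13 (the tree spans levels 0 through 13, i.e. 14 levels counting the root), so the depth is the number of divisions: log_3(1594323) = 13

The recursion tree depth is log_3(1594323) = 13. At each level, the problem size is divided by 3, so it takes 13 divisions to reduce to a base case of size 1. The algorithm makes 2 recursive calls at each level.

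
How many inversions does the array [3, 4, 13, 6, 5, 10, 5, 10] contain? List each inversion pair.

Finding inversions in [3, 4, 13, 6, 5, 10, 5, 10]:

(2, 3): arr[2]=13 > arr[3]=6
(2, 4): arr[2]=13 > arr[4]=5
(2, 5): arr[2]=13 > arr[5]=10
(2, 6): arr[2]=13 > arr[6]=5
(2, 7): arr[2]=13 > arr[7]=10
(3, 4): arr[3]=6 > arr[4]=5
(3, 6): arr[3]=6 > arr[6]=5
(5, 6): arr[5]=10 > arr[6]=5

Total inversions: 8

The array has 8 inversion(s): (2,3), (2,4), (2,5), (2,6), (2,7), (3,4), (3,6), (5,6). Each pair (i,j) satisfies i < j and arr[i] > arr[j].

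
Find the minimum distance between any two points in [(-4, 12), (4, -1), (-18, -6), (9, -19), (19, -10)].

Computing all pairwise distances among 5 points:

d((-4, 12), (4, -1)) = 15.2643
d((-4, 12), (-18, -6)) = 22.8035
d((-4, 12), (9, -19)) = 33.6155
d((-4, 12), (19, -10)) = 31.8277
d((4, -1), (-18, -6)) = 22.561
d((4, -1), (9, -19)) = 18.6815
d((4, -1), (19, -10)) = 17.4929
d((-18, -6), (9, -19)) = 29.9666
d((-18, -6), (19, -10)) = 37.2156
d((9, -19), (19, -10)) = 13.4536 <-- minimum

Closest pair: (9, -19) and (19, -10) with distance 13.4536

The closest pair is (9, -19) and (19, -10) with Euclidean distance 13.4536. For 5 points, brute-force pairwise comparison is shown above. For large n, the divide-and-conquer algorithm (sort by x, recurse on halves, check the dividing strip) achieves O(n log n).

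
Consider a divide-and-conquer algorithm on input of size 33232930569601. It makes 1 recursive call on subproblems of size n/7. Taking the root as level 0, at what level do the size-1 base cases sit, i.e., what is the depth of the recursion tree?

For divide and conquer with division factor 7:

Problem sizes at each level:
Level 0: 33232930569601
Level 1: 4747561509943
Level 2: 678223072849
Level 3: 96889010407
Level 4: 13841287201
Level 5: 1977326743
Level 6: 282475249
Level 7: 40353607
Level 8: 5764801
Level 9: 823543
Level 10: 117649
Level 11: 16807
Level 12: 2401
Level 13: 343
Level 14: 49
Level 15: 7
Level 16: 1

The root is level 0 and the size-1 base case is level 16 (the tree spans levels 0 through 16, i.e. 17 levels counting the root), so the depth is the number of divisions: log_7(33232930569601) = 16

The recursion tree depth is log_7(33232930569601) = 16. At each level, the problem size is divided by 7, so it takes 16 divisions to reduce to a base case of size 1. The algorithm makes 1 recursive call at each level.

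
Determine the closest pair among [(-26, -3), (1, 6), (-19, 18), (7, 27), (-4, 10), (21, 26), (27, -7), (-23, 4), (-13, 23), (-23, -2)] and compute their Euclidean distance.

Computing all pairwise distances among 10 points:

d((-26, -3), (1, 6)) = 28.4605
d((-26, -3), (-19, 18)) = 22.1359
d((-26, -3), (7, 27)) = 44.5982
d((-26, -3), (-4, 10)) = 25.5539
d((-26, -3), (21, 26)) = 55.2268
d((-26, -3), (27, -7)) = 53.1507
d((-26, -3), (-23, 4)) = 7.6158
d((-26, -3), (-13, 23)) = 29.0689
d((-26, -3), (-23, -2)) = 3.1623 <-- minimum
d((1, 6), (-19, 18)) = 23.3238
d((1, 6), (7, 27)) = 21.8403
d((1, 6), (-4, 10)) = 6.4031
d((1, 6), (21, 26)) = 28.2843
d((1, 6), (27, -7)) = 29.0689
d((1, 6), (-23, 4)) = 24.0832
d((1, 6), (-13, 23)) = 22.0227
d((1, 6), (-23, -2)) = 25.2982
d((-19, 18), (7, 27)) = 27.5136
d((-19, 18), (-4, 10)) = 17.0
d((-19, 18), (21, 26)) = 40.7922
d((-19, 18), (27, -7)) = 52.3546
d((-19, 18), (-23, 4)) = 14.5602
d((-19, 18), (-13, 23)) = 7.8102
d((-19, 18), (-23, -2)) = 20.3961
d((7, 27), (-4, 10)) = 20.2485
d((7, 27), (21, 26)) = 14.0357
d((7, 27), (27, -7)) = 39.4462
d((7, 27), (-23, 4)) = 37.8021
d((7, 27), (-13, 23)) = 20.3961
d((7, 27), (-23, -2)) = 41.7253
d((-4, 10), (21, 26)) = 29.6816
d((-4, 10), (27, -7)) = 35.3553
d((-4, 10), (-23, 4)) = 19.9249
d((-4, 10), (-13, 23)) = 15.8114
d((-4, 10), (-23, -2)) = 22.4722
d((21, 26), (27, -7)) = 33.541
d((21, 26), (-23, 4)) = 49.1935
d((21, 26), (-13, 23)) = 34.1321
d((21, 26), (-23, -2)) = 52.1536
d((27, -7), (-23, 4)) = 51.1957
d((27, -7), (-13, 23)) = 50.0
d((27, -7), (-23, -2)) = 50.2494
d((-23, 4), (-13, 23)) = 21.4709
d((-23, 4), (-23, -2)) = 6.0
d((-13, 23), (-23, -2)) = 26.9258

Closest pair: (-26, -3) and (-23, -2) with distance 3.1623

The closest pair is (-26, -3) and (-23, -2) with Euclidean distance 3.1623. For 10 points, brute-force pairwise comparison is shown above. For large n, the divide-and-conquer algorithm (sort by x, recurse on halves, check the dividing strip) achieves O(n log n).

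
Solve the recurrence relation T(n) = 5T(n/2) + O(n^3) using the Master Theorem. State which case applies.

Master Theorem for T(n) = 5T(n/2) + O(n^3):

a = 5, b = 2, c = 3
log_b(a) = log_2(5) = 2.3219

Case 3: c = 3 > log_2(5) = 2.3219
T(n) = O(n^3) = O(n^3)

For T(n) = 5T(n/2) + O(n^3): log_2(5) = 2.3219. This is Case 3 of the Master Theorem (c > log_b(a), work dominated by root), giving O(n^3).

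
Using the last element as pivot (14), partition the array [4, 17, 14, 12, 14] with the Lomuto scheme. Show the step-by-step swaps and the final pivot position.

Lomuto partition with pivot = 14:

Initial array: [4, 17, 14, 12, 14]

arr[0]=4 <= 14: swap with position 0, array becomes [4, 17, 14, 12, 14]
arr[1]=17 > 14: no swap
arr[2]=14 <= 14: swap with position 1, array becomes [4, 14, 17, 12, 14]
arr[3]=12 <= 14: swap with position 2, array becomes [4, 14, 12, 17, 14]

Place pivot at position 3: [4, 14, 12, 14, 17]
Pivot position: 3

After partitioning with pivot 14, the array becomes [4, 14, 12, 14, 17]. The pivot is placed at index 3. All elements to the left of the pivot are <= 14, and all elements to the right are > 14.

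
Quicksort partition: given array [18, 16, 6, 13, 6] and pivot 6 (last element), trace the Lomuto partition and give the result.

Lomuto partition with pivot = 6:

Initial array: [18, 16, 6, 13, 6]

arr[0]=18 > 6: no swap
arr[1]=16 > 6: no swap
arr[2]=6 <= 6: swap with position 0, array becomes [6, 16, 18, 13, 6]
arr[3]=13 > 6: no swap

Place pivot at position 1: [6, 6, 18, 13, 16]
Pivot position: 1

After partitioning with pivot 6, the array becomes [6, 6, 18, 13, 16]. The pivot is placed at index 1. All elements to the left of the pivot are <= 6, and all elements to the right are > 6.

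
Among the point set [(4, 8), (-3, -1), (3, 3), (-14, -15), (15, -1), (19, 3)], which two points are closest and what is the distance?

Computing all pairwise distances among 6 points:

d((4, 8), (-3, -1)) = 11.4018
d((4, 8), (3, 3)) = 5.099 <-- minimum
d((4, 8), (-14, -15)) = 29.2062
d((4, 8), (15, -1)) = 14.2127
d((4, 8), (19, 3)) = 15.8114
d((-3, -1), (3, 3)) = 7.2111
d((-3, -1), (-14, -15)) = 17.8045
d((-3, -1), (15, -1)) = 18.0
d((-3, -1), (19, 3)) = 22.3607
d((3, 3), (-14, -15)) = 24.7588
d((3, 3), (15, -1)) = 12.6491
d((3, 3), (19, 3)) = 16.0
d((-14, -15), (15, -1)) = 32.2025
d((-14, -15), (19, 3)) = 37.5899
d((15, -1), (19, 3)) = 5.6569

Closest pair: (4, 8) and (3, 3) with distance 5.099

The closest pair is (4, 8) and (3, 3) with Euclidean distance 5.099. For 6 points, brute-force pairwise comparison is shown above. For large n, the divide-and-conquer algorithm (sort by x, recurse on halves, check the dividing strip) achieves O(n log n).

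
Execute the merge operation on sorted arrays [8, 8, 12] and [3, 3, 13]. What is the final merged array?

Merging process:

Compare 8 vs 3: take 3 from right. Merged: [3]
Compare 8 vs 3: take 3 from right. Merged: [3, 3]
Compare 8 vs 13: take 8 from left. Merged: [3, 3, 8]
Compare 8 vs 13: take 8 from left. Merged: [3, 3, 8, 8]
Compare 12 vs 13: take 12 from left. Merged: [3, 3, 8, 8, 12]
Append remaining from right: [13]. Merged: [3, 3, 8, 8, 12, 13]

Final merged array: [3, 3, 8, 8, 12, 13]
Total comparisons: 5

The merged array is [3, 3, 8, 8, 12, 13], requiring 5 comparisons. The merge step runs in O(n) time where n is the total number of elements.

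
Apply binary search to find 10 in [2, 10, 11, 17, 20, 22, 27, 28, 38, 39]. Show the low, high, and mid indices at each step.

Binary search for 10 in [2, 10, 11, 17, 20, 22, 27, 28, 38, 39]:

lo=0, hi=9, mid=4, arr[mid]=20 -> 20 > 10, search left half
lo=0, hi=3, mid=1, arr[mid]=10 -> Found target at index 1!

Binary search finds 10 at index 1 after 2 comparisons. The search repeatedly halves the search space by comparing with the middle element.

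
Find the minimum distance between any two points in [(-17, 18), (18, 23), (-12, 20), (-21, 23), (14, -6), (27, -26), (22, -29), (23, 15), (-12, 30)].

Computing all pairwise distances among 9 points:

d((-17, 18), (18, 23)) = 35.3553
d((-17, 18), (-12, 20)) = 5.3852 <-- minimum
d((-17, 18), (-21, 23)) = 6.4031
d((-17, 18), (14, -6)) = 39.2046
d((-17, 18), (27, -26)) = 62.2254
d((-17, 18), (22, -29)) = 61.0737
d((-17, 18), (23, 15)) = 40.1123
d((-17, 18), (-12, 30)) = 13.0
d((18, 23), (-12, 20)) = 30.1496
d((18, 23), (-21, 23)) = 39.0
d((18, 23), (14, -6)) = 29.2746
d((18, 23), (27, -26)) = 49.8197
d((18, 23), (22, -29)) = 52.1536
d((18, 23), (23, 15)) = 9.434
d((18, 23), (-12, 30)) = 30.8058
d((-12, 20), (-21, 23)) = 9.4868
d((-12, 20), (14, -6)) = 36.7696
d((-12, 20), (27, -26)) = 60.3075
d((-12, 20), (22, -29)) = 59.6406
d((-12, 20), (23, 15)) = 35.3553
d((-12, 20), (-12, 30)) = 10.0
d((-21, 23), (14, -6)) = 45.4533
d((-21, 23), (27, -26)) = 68.593
d((-21, 23), (22, -29)) = 67.4759
d((-21, 23), (23, 15)) = 44.7214
d((-21, 23), (-12, 30)) = 11.4018
d((14, -6), (27, -26)) = 23.8537
d((14, -6), (22, -29)) = 24.3516
d((14, -6), (23, 15)) = 22.8473
d((14, -6), (-12, 30)) = 44.4072
d((27, -26), (22, -29)) = 5.831
d((27, -26), (23, 15)) = 41.1947
d((27, -26), (-12, 30)) = 68.2422
d((22, -29), (23, 15)) = 44.0114
d((22, -29), (-12, 30)) = 68.0955
d((23, 15), (-12, 30)) = 38.0789

Closest pair: (-17, 18) and (-12, 20) with distance 5.3852

The closest pair is (-17, 18) and (-12, 20) with Euclidean distance 5.3852. For 9 points, brute-force pairwise comparison is shown above. For large n, the divide-and-conquer algorithm (sort by x, recurse on halves, check the dividing strip) achieves O(n log n).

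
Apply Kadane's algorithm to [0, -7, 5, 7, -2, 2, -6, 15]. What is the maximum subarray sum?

Using Kadane's algorithm on [0, -7, 5, 7, -2, 2, -6, 15]:

Scanning through the array:
Position 1 (value -7): max_ending_here = -7, max_so_far = 0
Position 2 (value 5): max_ending_here = 5, max_so_far = 5
Position 3 (value 7): max_ending_here = 12, max_so_far = 12
Position 4 (value -2): max_ending_here = 10, max_so_far = 12
Position 5 (value 2): max_ending_here = 12, max_so_far = 12
Position 6 (value -6): max_ending_here = 6, max_so_far = 12
Position 7 (value 15): max_ending_here = 21, max_so_far = 21

Maximum subarray: [5, 7, -2, 2, -6, 15]
Maximum sum: 21

The maximum subarray is [5, 7, -2, 2, -6, 15] with sum 21. This subarray runs from index 2 to index 7.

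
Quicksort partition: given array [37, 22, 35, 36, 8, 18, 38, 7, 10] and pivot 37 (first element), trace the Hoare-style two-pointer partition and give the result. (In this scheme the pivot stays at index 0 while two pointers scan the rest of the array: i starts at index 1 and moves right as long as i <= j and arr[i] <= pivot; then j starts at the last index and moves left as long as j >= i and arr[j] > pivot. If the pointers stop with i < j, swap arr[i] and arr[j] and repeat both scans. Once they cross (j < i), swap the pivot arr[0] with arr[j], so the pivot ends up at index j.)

Hoare-style two-pointer partition with pivot = 37:

Initial array: [37, 22, 35, 36, 8, 18, 38, 7, 10]

Pointers start at i = 1, j = 8.
i stops at index 6 (arr[6]=38 > 37), j stops at index 8 (arr[8]=10 <= 37): swap arr[6] and arr[8], array becomes [37, 22, 35, 36, 8, 18, 10, 7, 38]
i ends at 8, j ends at 7: the pointers have crossed (j < i), so scanning stops.

Swap pivot arr[0] with arr[7] to place pivot at position 7: [7, 22, 35, 36, 8, 18, 10, 37, 38]
Pivot position: 7

After partitioning with pivot 37, the array becomes [7, 22, 35, 36, 8, 18, 10, 37, 38]. The pivot is placed at index 7. All elements to the left of the pivot are <= 37, and all elements to the right are > 37.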